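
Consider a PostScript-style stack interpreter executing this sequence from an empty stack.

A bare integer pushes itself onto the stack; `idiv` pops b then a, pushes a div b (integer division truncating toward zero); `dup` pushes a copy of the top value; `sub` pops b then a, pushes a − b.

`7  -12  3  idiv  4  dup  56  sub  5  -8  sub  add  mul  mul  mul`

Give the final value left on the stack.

4368

7    : 7
-12  : 7 -12
3    : 7 -12 3
idiv : 7 -4
4    : 7 -4 4
dup  : 7 -4 4 4
56   : 7 -4 4 4 56
sub  : 7 -4 4 -52
5    : 7 -4 4 -52 5
-8   : 7 -4 4 -52 5 -8
sub  : 7 -4 4 -52 13
add  : 7 -4 4 -39
mul  : 7 -4 -156
mul  : 7 624
mul  : 4368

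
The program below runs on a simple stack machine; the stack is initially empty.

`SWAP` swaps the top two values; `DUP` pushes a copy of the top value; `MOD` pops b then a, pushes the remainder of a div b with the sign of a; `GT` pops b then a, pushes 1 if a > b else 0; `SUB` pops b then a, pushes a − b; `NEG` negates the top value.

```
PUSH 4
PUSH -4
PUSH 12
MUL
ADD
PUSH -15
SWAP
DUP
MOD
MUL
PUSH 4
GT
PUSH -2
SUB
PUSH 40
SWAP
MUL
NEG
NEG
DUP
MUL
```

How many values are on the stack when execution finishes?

1

PUSH 4   → 4
PUSH -4  → 4 -4
PUSH 12  → 4 -4 12
MUL      → 4 -48
ADD      → -44
PUSH -15 → -44 -15
SWAP     → -15 -44
DUP      → -15 -44 -44
MOD      → -15 0
MUL      → 0
PUSH 4   → 0 4
GT       → 0
PUSH -2  → 0 -2
SUB      → 2
PUSH 40  → 2 40
SWAP     → 40 2
MUL      → 80
NEG      → -80
NEG      → 80
DUP      → 80 80
MUL      → 6400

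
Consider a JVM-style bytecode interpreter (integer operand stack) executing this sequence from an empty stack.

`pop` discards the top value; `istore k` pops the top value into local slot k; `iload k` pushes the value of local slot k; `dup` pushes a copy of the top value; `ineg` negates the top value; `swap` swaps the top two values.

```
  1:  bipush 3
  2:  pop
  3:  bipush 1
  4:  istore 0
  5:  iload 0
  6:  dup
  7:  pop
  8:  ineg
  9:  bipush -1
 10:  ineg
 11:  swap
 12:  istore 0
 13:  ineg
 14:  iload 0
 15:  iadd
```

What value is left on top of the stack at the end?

-2

bipush 3   [3]
pop        []
bipush 1   [1]
istore 0   []
iload 0    [1]
dup        [1, 1]
pop        [1]
ineg       [-1]
bipush -1  [-1, -1]
ineg       [-1, 1]
swap       [1, -1]
istore 0   [1]
ineg       [-1]
iload 0    [-1, -1]
iadd       [-2]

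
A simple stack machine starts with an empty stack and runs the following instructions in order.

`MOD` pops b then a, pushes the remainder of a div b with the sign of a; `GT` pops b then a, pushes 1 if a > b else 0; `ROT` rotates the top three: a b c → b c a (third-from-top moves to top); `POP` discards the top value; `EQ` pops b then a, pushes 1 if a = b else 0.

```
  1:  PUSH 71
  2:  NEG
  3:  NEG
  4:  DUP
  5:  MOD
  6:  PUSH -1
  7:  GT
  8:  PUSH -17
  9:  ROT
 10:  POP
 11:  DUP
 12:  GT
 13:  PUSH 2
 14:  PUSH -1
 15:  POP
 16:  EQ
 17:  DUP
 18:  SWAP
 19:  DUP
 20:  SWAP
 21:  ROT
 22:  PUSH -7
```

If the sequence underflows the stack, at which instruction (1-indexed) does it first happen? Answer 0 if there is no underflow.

PUSH 71  : 71
NEG      : -71
NEG      : 71
DUP      : 71 71
MOD      : 0
PUSH -1  : 0 -1
GT       : 1
PUSH -17 : 1 -17
ROT  — needs 3 operands, stack has 2 → underflow

9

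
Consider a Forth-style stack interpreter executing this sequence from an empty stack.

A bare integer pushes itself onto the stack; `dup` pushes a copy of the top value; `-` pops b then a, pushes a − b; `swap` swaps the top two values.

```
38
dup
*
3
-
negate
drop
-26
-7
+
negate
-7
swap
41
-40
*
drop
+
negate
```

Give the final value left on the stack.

38     -> [38]
dup    -> [38, 38]
*      -> [1444]
3      -> [1444, 3]
-      -> [1441]
negate -> [-1441]
drop   -> []
-26    -> [-26]
-7     -> [-26, -7]
+      -> [-33]
negate -> [33]
-7     -> [33, -7]
swap   -> [-7, 33]
41     -> [-7, 33, 41]
-40    -> [-7, 33, 41, -40]
*      -> [-7, 33, -1640]
drop   -> [-7, 33]
+      -> [26]
negate -> [-26]

-26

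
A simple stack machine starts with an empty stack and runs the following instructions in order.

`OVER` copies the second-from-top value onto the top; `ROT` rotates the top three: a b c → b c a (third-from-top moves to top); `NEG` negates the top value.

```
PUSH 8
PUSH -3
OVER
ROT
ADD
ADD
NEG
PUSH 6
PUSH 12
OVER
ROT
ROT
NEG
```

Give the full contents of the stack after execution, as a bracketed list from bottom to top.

PUSH 8   8
PUSH -3  8 -3
OVER     8 -3 8
ROT      -3 8 8
ADD      -3 16
ADD      13
NEG      -13
PUSH 6   -13 6
PUSH 12  -13 6 12
OVER     -13 6 12 6
ROT      -13 12 6 6
ROT      -13 6 6 12
NEG      -13 6 6 -12

[-13, 6, 6, -12]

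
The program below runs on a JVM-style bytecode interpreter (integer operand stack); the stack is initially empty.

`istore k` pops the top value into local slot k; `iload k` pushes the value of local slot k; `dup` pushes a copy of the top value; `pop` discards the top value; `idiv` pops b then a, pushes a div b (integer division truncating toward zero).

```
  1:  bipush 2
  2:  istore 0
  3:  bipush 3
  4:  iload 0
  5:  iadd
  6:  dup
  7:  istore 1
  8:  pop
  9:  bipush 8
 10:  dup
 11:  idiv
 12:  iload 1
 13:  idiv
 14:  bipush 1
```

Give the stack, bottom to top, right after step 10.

[8, 8]

bipush 2 → 2
istore 0 → (empty)
bipush 3 → 3
iload 0  → 3 2
iadd     → 5
dup      → 5 5
istore 1 → 5
pop      → (empty)
bipush 8 → 8
dup      → 8 8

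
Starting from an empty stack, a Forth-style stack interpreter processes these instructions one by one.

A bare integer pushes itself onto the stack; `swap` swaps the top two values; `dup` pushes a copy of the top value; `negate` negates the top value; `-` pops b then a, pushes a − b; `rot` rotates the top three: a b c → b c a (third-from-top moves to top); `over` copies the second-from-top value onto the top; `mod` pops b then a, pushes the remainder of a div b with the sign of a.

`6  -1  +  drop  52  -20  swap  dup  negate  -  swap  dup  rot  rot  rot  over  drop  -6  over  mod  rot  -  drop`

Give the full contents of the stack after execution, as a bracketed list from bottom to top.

6      : 6
-1     : 6 -1
+      : 5
drop   : (empty)
52     : 52
-20    : 52 -20
swap   : -20 52
dup    : -20 52 52
negate : -20 52 -52
-      : -20 104
swap   : 104 -20
dup    : 104 -20 -20
rot    : -20 -20 104
rot    : -20 104 -20
rot    : 104 -20 -20
over   : 104 -20 -20 -20
drop   : 104 -20 -20
-6     : 104 -20 -20 -6
over   : 104 -20 -20 -6 -20
mod    : 104 -20 -20 -6
rot    : 104 -20 -6 -20
-      : 104 -20 14
drop   : 104 -20

[104, -20]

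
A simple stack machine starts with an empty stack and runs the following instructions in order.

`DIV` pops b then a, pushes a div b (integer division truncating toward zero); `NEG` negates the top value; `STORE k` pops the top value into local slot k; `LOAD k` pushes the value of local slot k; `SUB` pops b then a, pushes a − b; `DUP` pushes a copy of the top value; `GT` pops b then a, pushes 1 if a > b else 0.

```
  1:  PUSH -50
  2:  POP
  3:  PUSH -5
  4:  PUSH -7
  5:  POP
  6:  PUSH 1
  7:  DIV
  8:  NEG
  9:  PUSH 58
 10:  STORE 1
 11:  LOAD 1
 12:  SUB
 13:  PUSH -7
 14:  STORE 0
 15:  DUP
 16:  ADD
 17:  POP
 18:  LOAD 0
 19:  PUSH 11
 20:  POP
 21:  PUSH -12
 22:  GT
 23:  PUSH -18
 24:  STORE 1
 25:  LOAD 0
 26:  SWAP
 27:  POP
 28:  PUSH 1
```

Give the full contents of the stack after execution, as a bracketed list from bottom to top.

[-7, 1]

PUSH -50 : [-50]
POP      : []
PUSH -5  : [-5]
PUSH -7  : [-5, -7]
POP      : [-5]
PUSH 1   : [-5, 1]
DIV      : [-5]
NEG      : [5]
PUSH 58  : [5, 58]
STORE 1  : [5]
LOAD 1   : [5, 58]
SUB      : [-53]
PUSH -7  : [-53, -7]
STORE 0  : [-53]
DUP      : [-53, -53]
ADD      : [-106]
POP      : []
LOAD 0   : [-7]
PUSH 11  : [-7, 11]
POP      : [-7]
PUSH -12 : [-7, -12]
GT       : [1]
PUSH -18 : [1, -18]
STORE 1  : [1]
LOAD 0   : [1, -7]
SWAP     : [-7, 1]
POP      : [-7]
PUSH 1   : [-7, 1]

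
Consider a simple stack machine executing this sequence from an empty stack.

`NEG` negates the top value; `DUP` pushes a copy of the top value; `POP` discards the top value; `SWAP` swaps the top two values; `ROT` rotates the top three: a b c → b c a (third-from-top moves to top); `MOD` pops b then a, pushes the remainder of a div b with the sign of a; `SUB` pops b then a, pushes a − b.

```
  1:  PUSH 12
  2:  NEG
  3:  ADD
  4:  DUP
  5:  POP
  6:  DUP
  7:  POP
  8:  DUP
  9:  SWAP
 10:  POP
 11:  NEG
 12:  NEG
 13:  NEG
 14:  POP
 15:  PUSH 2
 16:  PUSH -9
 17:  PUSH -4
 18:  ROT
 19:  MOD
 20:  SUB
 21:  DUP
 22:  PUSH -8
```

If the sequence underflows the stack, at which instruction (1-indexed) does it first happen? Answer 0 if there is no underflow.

3

PUSH 12 -> 12
NEG     -> -12
ADD  — needs 2 operands, stack has 1 → underflow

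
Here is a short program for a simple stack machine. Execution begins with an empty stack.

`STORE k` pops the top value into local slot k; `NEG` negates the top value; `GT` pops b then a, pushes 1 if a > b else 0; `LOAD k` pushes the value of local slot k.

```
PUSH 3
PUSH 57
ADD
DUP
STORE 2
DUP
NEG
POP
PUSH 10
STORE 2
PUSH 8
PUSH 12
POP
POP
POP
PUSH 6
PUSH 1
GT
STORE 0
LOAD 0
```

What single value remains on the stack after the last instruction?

PUSH 3   3
PUSH 57  3 57
ADD      60
DUP      60 60
STORE 2  60
DUP      60 60
NEG      60 -60
POP      60
PUSH 10  60 10
STORE 2  60
PUSH 8   60 8
PUSH 12  60 8 12
POP      60 8
POP      60
POP      (empty)
PUSH 6   6
PUSH 1   6 1
GT       1
STORE 0  (empty)
LOAD 0   1

1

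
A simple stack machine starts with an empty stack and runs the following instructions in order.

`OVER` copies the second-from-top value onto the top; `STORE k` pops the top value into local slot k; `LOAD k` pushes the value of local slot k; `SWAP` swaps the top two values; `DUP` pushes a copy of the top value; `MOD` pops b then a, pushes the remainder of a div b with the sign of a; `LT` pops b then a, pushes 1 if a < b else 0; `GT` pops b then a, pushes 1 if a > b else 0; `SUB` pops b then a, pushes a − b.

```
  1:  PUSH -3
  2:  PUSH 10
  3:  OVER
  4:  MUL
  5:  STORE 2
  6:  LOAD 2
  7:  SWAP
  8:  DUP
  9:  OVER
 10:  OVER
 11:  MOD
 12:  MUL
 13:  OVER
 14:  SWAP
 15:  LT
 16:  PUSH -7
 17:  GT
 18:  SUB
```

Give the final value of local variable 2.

-30

PUSH -3  [-3]
PUSH 10  [-3, 10]
OVER     [-3, 10, -3]
MUL      [-3, -30]
STORE 2  [-3]
LOAD 2   [-3, -30]
SWAP     [-30, -3]
DUP      [-30, -3, -3]
OVER     [-30, -3, -3, -3]
OVER     [-30, -3, -3, -3, -3]
MOD      [-30, -3, -3, 0]
MUL      [-30, -3, 0]
OVER     [-30, -3, 0, -3]
SWAP     [-30, -3, -3, 0]
LT       [-30, -3, 1]
PUSH -7  [-30, -3, 1, -7]
GT       [-30, -3, 1]
SUB      [-30, -4]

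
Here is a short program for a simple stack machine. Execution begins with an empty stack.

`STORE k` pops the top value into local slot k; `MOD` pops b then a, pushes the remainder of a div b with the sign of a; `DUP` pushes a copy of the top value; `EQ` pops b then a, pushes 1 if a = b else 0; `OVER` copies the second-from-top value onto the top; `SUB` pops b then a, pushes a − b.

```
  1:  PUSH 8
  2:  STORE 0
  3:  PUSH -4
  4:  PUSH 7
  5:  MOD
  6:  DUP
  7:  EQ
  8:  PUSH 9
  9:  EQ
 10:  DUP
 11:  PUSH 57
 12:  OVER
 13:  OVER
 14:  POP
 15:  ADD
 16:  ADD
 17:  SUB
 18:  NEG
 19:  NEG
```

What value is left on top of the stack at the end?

-57

PUSH 8  -> 8
STORE 0 -> (empty)
PUSH -4 -> -4
PUSH 7  -> -4 7
MOD     -> -4
DUP     -> -4 -4
EQ      -> 1
PUSH 9  -> 1 9
EQ      -> 0
DUP     -> 0 0
PUSH 57 -> 0 0 57
OVER    -> 0 0 57 0
OVER    -> 0 0 57 0 57
POP     -> 0 0 57 0
ADD     -> 0 0 57
ADD     -> 0 57
SUB     -> -57
NEG     -> 57
NEG     -> -57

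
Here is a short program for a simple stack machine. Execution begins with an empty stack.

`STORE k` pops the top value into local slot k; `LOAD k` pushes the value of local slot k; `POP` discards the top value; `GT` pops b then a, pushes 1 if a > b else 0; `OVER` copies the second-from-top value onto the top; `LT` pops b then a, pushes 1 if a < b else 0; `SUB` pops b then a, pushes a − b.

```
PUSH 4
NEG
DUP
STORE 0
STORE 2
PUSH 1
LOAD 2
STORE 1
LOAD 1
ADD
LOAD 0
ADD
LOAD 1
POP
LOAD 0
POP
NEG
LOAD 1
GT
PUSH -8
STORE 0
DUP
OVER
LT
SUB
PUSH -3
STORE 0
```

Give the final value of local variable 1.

-4

PUSH 4  -> [4]
NEG     -> [-4]
DUP     -> [-4, -4]
STORE 0 -> [-4]
STORE 2 -> []
PUSH 1  -> [1]
LOAD 2  -> [1, -4]
STORE 1 -> [1]
LOAD 1  -> [1, -4]
ADD     -> [-3]
LOAD 0  -> [-3, -4]
ADD     -> [-7]
LOAD 1  -> [-7, -4]
POP     -> [-7]
LOAD 0  -> [-7, -4]
POP     -> [-7]
NEG     -> [7]
LOAD 1  -> [7, -4]
GT      -> [1]
PUSH -8 -> [1, -8]
STORE 0 -> [1]
DUP     -> [1, 1]
OVER    -> [1, 1, 1]
LT      -> [1, 0]
SUB     -> [1]
PUSH -3 -> [1, -3]
STORE 0 -> [1]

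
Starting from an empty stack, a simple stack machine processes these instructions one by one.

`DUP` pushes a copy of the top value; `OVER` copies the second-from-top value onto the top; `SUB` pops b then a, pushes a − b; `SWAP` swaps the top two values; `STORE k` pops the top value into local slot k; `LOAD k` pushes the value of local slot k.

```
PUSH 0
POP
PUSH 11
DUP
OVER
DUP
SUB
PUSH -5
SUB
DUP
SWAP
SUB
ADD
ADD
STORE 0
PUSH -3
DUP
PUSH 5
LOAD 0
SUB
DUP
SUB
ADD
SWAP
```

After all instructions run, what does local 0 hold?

PUSH 0   0
POP      (empty)
PUSH 11  11
DUP      11 11
OVER     11 11 11
DUP      11 11 11 11
SUB      11 11 0
PUSH -5  11 11 0 -5
SUB      11 11 5
DUP      11 11 5 5
SWAP     11 11 5 5
SUB      11 11 0
ADD      11 11
ADD      22
STORE 0  (empty)
PUSH -3  -3
DUP      -3 -3
PUSH 5   -3 -3 5
LOAD 0   -3 -3 5 22
SUB      -3 -3 -17
DUP      -3 -3 -17 -17
SUB      -3 -3 0
ADD      -3 -3
SWAP     -3 -3

22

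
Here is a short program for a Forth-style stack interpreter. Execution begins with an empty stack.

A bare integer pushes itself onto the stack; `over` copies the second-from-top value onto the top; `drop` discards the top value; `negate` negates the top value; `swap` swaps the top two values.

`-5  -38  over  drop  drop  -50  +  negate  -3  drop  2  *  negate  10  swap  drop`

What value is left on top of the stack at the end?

10

-5     -> -5
-38    -> -5 -38
over   -> -5 -38 -5
drop   -> -5 -38
drop   -> -5
-50    -> -5 -50
+      -> -55
negate -> 55
-3     -> 55 -3
drop   -> 55
2      -> 55 2
*      -> 110
negate -> -110
10     -> -110 10
swap   -> 10 -110
drop   -> 10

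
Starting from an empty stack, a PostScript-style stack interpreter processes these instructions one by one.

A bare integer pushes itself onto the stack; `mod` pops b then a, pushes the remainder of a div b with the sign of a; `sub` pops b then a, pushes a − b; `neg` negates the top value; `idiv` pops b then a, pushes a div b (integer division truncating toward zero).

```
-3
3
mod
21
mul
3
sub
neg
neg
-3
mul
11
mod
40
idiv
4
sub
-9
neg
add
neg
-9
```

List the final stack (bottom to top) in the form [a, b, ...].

-3   -> -3
3    -> -3 3
mod  -> 0
21   -> 0 21
mul  -> 0
3    -> 0 3
sub  -> -3
neg  -> 3
neg  -> -3
-3   -> -3 -3
mul  -> 9
11   -> 9 11
mod  -> 9
40   -> 9 40
idiv -> 0
4    -> 0 4
sub  -> -4
-9   -> -4 -9
neg  -> -4 9
add  -> 5
neg  -> -5
-9   -> -5 -9

[-5, -9]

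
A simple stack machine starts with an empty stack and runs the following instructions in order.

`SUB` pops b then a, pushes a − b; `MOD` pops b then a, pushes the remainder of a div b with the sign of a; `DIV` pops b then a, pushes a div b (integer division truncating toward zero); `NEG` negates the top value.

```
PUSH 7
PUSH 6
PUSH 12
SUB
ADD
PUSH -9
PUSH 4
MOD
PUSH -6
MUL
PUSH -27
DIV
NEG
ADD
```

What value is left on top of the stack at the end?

1

PUSH 7    7
PUSH 6    7 6
PUSH 12   7 6 12
SUB       7 -6
ADD       1
PUSH -9   1 -9
PUSH 4    1 -9 4
MOD       1 -1
PUSH -6   1 -1 -6
MUL       1 6
PUSH -27  1 6 -27
DIV       1 0
NEG       1 0
ADD       1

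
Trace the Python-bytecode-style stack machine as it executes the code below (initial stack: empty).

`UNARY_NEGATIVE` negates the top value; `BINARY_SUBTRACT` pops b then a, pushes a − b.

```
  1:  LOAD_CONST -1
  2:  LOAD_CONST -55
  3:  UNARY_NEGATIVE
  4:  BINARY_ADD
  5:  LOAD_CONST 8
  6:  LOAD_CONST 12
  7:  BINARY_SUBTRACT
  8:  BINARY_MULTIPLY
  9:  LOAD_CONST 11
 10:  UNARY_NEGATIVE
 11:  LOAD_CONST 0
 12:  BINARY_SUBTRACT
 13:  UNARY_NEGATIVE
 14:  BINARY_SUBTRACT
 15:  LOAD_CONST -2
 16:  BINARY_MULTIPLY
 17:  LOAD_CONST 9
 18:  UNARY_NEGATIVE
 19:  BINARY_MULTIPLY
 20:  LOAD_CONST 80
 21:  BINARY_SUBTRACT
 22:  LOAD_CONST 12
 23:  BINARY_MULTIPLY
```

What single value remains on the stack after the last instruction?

-49992

LOAD_CONST -1   : -1
LOAD_CONST -55  : -1 -55
UNARY_NEGATIVE  : -1 55
BINARY_ADD      : 54
LOAD_CONST 8    : 54 8
LOAD_CONST 12   : 54 8 12
BINARY_SUBTRACT : 54 -4
BINARY_MULTIPLY : -216
LOAD_CONST 11   : -216 11
UNARY_NEGATIVE  : -216 -11
LOAD_CONST 0    : -216 -11 0
BINARY_SUBTRACT : -216 -11
UNARY_NEGATIVE  : -216 11
BINARY_SUBTRACT : -227
LOAD_CONST -2   : -227 -2
BINARY_MULTIPLY : 454
LOAD_CONST 9    : 454 9
UNARY_NEGATIVE  : 454 -9
BINARY_MULTIPLY : -4086
LOAD_CONST 80   : -4086 80
BINARY_SUBTRACT : -4166
LOAD_CONST 12   : -4166 12
BINARY_MULTIPLY : -49992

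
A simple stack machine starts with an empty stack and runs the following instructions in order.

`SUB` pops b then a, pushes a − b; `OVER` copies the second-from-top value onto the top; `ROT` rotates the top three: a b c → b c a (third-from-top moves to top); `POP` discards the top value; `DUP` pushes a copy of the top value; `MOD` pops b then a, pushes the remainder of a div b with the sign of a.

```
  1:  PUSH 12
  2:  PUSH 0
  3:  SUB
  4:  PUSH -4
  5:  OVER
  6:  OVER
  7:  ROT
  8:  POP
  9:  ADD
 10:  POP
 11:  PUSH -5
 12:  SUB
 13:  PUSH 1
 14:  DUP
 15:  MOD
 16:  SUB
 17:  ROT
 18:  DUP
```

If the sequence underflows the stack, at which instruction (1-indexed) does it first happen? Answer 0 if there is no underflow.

17

PUSH 12  [12]
PUSH 0   [12, 0]
SUB      [12]
PUSH -4  [12, -4]
OVER     [12, -4, 12]
OVER     [12, -4, 12, -4]
ROT      [12, 12, -4, -4]
POP      [12, 12, -4]
ADD      [12, 8]
POP      [12]
PUSH -5  [12, -5]
SUB      [17]
PUSH 1   [17, 1]
DUP      [17, 1, 1]
MOD      [17, 0]
SUB      [17]
ROT  — needs 3 operands, stack has 1 → underflow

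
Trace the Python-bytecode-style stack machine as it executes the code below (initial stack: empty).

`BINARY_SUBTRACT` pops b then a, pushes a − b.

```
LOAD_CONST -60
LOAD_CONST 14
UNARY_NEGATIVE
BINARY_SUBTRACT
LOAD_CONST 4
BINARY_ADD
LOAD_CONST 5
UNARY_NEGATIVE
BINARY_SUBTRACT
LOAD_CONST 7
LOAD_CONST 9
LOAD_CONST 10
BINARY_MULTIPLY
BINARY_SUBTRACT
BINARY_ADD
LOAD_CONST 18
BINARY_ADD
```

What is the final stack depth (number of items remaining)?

1

LOAD_CONST -60  → -60
LOAD_CONST 14   → -60 14
UNARY_NEGATIVE  → -60 -14
BINARY_SUBTRACT → -46
LOAD_CONST 4    → -46 4
BINARY_ADD      → -42
LOAD_CONST 5    → -42 5
UNARY_NEGATIVE  → -42 -5
BINARY_SUBTRACT → -37
LOAD_CONST 7    → -37 7
LOAD_CONST 9    → -37 7 9
LOAD_CONST 10   → -37 7 9 10
BINARY_MULTIPLY → -37 7 90
BINARY_SUBTRACT → -37 -83
BINARY_ADD      → -120
LOAD_CONST 18   → -120 18
BINARY_ADD      → -102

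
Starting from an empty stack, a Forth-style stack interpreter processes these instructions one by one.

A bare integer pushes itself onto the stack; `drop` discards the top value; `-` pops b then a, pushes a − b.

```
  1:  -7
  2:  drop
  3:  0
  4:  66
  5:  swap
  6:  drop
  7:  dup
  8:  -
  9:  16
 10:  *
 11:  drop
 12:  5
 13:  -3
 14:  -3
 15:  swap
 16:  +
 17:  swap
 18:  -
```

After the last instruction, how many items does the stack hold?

1

-7   -> -7
drop -> (empty)
0    -> 0
66   -> 0 66
swap -> 66 0
drop -> 66
dup  -> 66 66
-    -> 0
16   -> 0 16
*    -> 0
drop -> (empty)
5    -> 5
-3   -> 5 -3
-3   -> 5 -3 -3
swap -> 5 -3 -3
+    -> 5 -6
swap -> -6 5
-    -> -11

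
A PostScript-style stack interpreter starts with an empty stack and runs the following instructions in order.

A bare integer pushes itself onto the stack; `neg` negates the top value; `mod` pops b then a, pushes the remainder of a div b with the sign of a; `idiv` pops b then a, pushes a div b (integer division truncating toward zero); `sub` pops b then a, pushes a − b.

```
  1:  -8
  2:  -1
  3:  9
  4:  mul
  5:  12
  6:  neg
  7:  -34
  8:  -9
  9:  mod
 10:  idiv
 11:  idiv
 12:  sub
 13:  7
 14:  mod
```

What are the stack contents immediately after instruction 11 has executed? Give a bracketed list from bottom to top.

-8   : -8
-1   : -8 -1
9    : -8 -1 9
mul  : -8 -9
12   : -8 -9 12
neg  : -8 -9 -12
-34  : -8 -9 -12 -34
-9   : -8 -9 -12 -34 -9
mod  : -8 -9 -12 -7
idiv : -8 -9 1
idiv : -8 -9

[-8, -9]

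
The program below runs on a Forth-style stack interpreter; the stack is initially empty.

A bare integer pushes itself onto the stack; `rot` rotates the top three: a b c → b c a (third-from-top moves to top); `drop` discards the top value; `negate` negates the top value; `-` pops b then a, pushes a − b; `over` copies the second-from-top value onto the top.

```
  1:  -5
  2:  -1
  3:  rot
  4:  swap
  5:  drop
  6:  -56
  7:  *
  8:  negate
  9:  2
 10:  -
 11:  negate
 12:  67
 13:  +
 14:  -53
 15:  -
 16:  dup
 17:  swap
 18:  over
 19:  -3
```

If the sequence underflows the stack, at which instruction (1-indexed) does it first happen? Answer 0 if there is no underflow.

-5 -> -5
-1 -> -5 -1
rot  — needs 3 operands, stack has 2 → underflow

3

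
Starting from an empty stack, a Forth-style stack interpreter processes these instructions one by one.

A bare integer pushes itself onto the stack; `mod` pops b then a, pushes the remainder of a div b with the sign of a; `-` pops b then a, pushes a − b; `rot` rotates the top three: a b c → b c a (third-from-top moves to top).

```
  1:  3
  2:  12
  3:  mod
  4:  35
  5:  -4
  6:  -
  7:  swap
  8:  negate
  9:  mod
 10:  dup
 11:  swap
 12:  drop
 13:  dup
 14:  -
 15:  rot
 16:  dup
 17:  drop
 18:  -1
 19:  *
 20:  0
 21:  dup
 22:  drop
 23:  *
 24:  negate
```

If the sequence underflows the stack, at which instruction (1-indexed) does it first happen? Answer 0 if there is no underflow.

3       3
12      3 12
mod     3
35      3 35
-4      3 35 -4
-       3 39
swap    39 3
negate  39 -3
mod     0
dup     0 0
swap    0 0
drop    0
dup     0 0
-       0
rot  — needs 3 operands, stack has 1 → underflow

15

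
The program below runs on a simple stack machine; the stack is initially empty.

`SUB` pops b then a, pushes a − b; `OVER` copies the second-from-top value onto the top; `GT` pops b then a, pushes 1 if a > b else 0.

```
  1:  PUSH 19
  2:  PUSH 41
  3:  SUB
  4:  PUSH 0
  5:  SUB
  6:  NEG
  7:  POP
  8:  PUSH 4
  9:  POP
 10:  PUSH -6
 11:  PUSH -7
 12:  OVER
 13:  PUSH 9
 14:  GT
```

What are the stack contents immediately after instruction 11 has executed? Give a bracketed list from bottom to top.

[-6, -7]

PUSH 19 → [19]
PUSH 41 → [19, 41]
SUB     → [-22]
PUSH 0  → [-22, 0]
SUB     → [-22]
NEG     → [22]
POP     → []
PUSH 4  → [4]
POP     → []
PUSH -6 → [-6]
PUSH -7 → [-6, -7]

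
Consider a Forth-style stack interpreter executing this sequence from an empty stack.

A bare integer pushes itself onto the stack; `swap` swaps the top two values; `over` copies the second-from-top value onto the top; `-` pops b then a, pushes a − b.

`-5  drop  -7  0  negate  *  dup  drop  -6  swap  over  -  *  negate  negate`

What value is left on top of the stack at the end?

-5     → -5
drop   → (empty)
-7     → -7
0      → -7 0
negate → -7 0
*      → 0
dup    → 0 0
drop   → 0
-6     → 0 -6
swap   → -6 0
over   → -6 0 -6
-      → -6 6
*      → -36
negate → 36
negate → -36

-36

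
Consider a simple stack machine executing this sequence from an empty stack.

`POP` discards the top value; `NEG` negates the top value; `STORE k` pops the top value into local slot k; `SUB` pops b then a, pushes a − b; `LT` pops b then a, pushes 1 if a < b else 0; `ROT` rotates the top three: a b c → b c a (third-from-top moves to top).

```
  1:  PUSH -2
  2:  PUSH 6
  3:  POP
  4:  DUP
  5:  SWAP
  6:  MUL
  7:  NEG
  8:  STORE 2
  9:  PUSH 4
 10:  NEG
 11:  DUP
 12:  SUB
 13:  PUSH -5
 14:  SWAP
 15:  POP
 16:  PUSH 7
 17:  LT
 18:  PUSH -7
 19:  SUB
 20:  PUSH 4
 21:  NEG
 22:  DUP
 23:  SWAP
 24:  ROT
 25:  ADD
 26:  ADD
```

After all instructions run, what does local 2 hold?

PUSH -2  -2
PUSH 6   -2 6
POP      -2
DUP      -2 -2
SWAP     -2 -2
MUL      4
NEG      -4
STORE 2  (empty)
PUSH 4   4
NEG      -4
DUP      -4 -4
SUB      0
PUSH -5  0 -5
SWAP     -5 0
POP      -5
PUSH 7   -5 7
LT       1
PUSH -7  1 -7
SUB      8
PUSH 4   8 4
NEG      8 -4
DUP      8 -4 -4
SWAP     8 -4 -4
ROT      -4 -4 8
ADD      -4 4
ADD      0

-4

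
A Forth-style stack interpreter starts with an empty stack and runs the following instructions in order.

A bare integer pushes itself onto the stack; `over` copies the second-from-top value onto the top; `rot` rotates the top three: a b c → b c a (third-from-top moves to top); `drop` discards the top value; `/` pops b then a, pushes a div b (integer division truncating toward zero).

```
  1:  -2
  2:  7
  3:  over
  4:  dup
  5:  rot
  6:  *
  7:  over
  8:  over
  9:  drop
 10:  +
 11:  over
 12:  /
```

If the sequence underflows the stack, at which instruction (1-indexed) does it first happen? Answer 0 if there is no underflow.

0

-2   -> [-2]
7    -> [-2, 7]
over -> [-2, 7, -2]
dup  -> [-2, 7, -2, -2]
rot  -> [-2, -2, -2, 7]
*    -> [-2, -2, -14]
over -> [-2, -2, -14, -2]
over -> [-2, -2, -14, -2, -14]
drop -> [-2, -2, -14, -2]
+    -> [-2, -2, -16]
over -> [-2, -2, -16, -2]
/    -> [-2, -2, 8]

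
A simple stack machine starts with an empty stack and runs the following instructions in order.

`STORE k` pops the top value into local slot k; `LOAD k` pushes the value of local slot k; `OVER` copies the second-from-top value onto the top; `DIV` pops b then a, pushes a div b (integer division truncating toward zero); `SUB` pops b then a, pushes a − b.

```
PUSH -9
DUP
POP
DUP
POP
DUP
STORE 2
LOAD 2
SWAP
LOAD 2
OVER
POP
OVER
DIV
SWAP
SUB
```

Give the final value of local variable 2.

-9

PUSH -9 -> [-9]
DUP     -> [-9, -9]
POP     -> [-9]
DUP     -> [-9, -9]
POP     -> [-9]
DUP     -> [-9, -9]
STORE 2 -> [-9]
LOAD 2  -> [-9, -9]
SWAP    -> [-9, -9]
LOAD 2  -> [-9, -9, -9]
OVER    -> [-9, -9, -9, -9]
POP     -> [-9, -9, -9]
OVER    -> [-9, -9, -9, -9]
DIV     -> [-9, -9, 1]
SWAP    -> [-9, 1, -9]
SUB     -> [-9, 10]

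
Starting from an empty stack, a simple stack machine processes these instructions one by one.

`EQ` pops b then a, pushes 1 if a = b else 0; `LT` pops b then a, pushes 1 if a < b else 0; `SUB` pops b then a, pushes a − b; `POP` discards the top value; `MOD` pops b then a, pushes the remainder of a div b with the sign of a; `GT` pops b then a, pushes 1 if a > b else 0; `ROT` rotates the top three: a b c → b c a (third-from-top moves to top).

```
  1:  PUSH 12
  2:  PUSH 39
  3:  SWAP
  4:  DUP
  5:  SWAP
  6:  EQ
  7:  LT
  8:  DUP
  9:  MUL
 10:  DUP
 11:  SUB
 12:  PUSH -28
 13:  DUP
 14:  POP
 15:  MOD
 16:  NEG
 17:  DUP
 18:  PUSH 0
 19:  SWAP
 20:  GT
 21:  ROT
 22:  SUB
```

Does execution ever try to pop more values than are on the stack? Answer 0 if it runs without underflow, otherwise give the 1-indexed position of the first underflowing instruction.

21

PUSH 12  : [12]
PUSH 39  : [12, 39]
SWAP     : [39, 12]
DUP      : [39, 12, 12]
SWAP     : [39, 12, 12]
EQ       : [39, 1]
LT       : [0]
DUP      : [0, 0]
MUL      : [0]
DUP      : [0, 0]
SUB      : [0]
PUSH -28 : [0, -28]
DUP      : [0, -28, -28]
POP      : [0, -28]
MOD      : [0]
NEG      : [0]
DUP      : [0, 0]
PUSH 0   : [0, 0, 0]
SWAP     : [0, 0, 0]
GT       : [0, 0]
ROT  — needs 3 operands, stack has 2 → underflow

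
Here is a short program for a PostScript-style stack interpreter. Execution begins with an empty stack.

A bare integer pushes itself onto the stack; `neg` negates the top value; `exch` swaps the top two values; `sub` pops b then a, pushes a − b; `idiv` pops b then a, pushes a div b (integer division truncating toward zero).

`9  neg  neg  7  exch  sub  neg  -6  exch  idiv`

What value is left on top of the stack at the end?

9    : [9]
neg  : [-9]
neg  : [9]
7    : [9, 7]
exch : [7, 9]
sub  : [-2]
neg  : [2]
-6   : [2, -6]
exch : [-6, 2]
idiv : [-3]

-3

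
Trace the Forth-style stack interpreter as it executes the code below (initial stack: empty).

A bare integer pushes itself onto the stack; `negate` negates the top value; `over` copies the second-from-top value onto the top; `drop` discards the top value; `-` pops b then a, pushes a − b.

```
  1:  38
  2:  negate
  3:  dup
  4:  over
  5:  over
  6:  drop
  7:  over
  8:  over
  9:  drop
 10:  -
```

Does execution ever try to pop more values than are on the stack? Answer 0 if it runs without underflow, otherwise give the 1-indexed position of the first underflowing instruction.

38      38
negate  -38
dup     -38 -38
over    -38 -38 -38
over    -38 -38 -38 -38
drop    -38 -38 -38
over    -38 -38 -38 -38
over    -38 -38 -38 -38 -38
drop    -38 -38 -38 -38
-       -38 -38 0

0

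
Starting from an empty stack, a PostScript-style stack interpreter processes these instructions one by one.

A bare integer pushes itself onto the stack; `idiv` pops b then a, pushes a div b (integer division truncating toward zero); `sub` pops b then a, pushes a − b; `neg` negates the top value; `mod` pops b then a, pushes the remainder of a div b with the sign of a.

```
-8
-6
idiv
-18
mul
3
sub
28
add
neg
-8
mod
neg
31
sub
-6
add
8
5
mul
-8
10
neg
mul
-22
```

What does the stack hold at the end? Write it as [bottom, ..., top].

[-30, 40, 80, -22]

-8   : [-8]
-6   : [-8, -6]
idiv : [1]
-18  : [1, -18]
mul  : [-18]
3    : [-18, 3]
sub  : [-21]
28   : [-21, 28]
add  : [7]
neg  : [-7]
-8   : [-7, -8]
mod  : [-7]
neg  : [7]
31   : [7, 31]
sub  : [-24]
-6   : [-24, -6]
add  : [-30]
8    : [-30, 8]
5    : [-30, 8, 5]
mul  : [-30, 40]
-8   : [-30, 40, -8]
10   : [-30, 40, -8, 10]
neg  : [-30, 40, -8, -10]
mul  : [-30, 40, 80]
-22  : [-30, 40, 80, -22]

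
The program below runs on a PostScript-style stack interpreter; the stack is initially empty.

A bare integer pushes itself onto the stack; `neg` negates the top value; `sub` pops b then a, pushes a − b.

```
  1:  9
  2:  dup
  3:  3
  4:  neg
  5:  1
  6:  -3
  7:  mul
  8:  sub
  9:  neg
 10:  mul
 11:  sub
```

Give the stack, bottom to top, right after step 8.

9   → [9]
dup → [9, 9]
3   → [9, 9, 3]
neg → [9, 9, -3]
1   → [9, 9, -3, 1]
-3  → [9, 9, -3, 1, -3]
mul → [9, 9, -3, -3]
sub → [9, 9, 0]

[9, 9, 0]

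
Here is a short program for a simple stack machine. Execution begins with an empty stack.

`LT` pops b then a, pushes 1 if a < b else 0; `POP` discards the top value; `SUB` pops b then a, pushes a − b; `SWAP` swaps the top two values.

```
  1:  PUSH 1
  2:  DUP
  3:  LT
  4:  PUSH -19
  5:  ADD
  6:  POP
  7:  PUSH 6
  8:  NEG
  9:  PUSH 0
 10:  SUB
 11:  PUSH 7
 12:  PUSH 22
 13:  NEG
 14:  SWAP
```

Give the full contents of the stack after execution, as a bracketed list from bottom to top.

PUSH 1   : 1
DUP      : 1 1
LT       : 0
PUSH -19 : 0 -19
ADD      : -19
POP      : (empty)
PUSH 6   : 6
NEG      : -6
PUSH 0   : -6 0
SUB      : -6
PUSH 7   : -6 7
PUSH 22  : -6 7 22
NEG      : -6 7 -22
SWAP     : -6 -22 7

[-6, -22, 7]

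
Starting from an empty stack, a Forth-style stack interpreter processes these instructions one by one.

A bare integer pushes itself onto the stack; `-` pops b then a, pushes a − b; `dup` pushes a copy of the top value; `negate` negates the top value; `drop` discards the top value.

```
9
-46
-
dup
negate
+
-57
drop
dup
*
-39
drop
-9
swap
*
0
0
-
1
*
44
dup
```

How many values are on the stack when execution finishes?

4

9      -> 9
-46    -> 9 -46
-      -> 55
dup    -> 55 55
negate -> 55 -55
+      -> 0
-57    -> 0 -57
drop   -> 0
dup    -> 0 0
*      -> 0
-39    -> 0 -39
drop   -> 0
-9     -> 0 -9
swap   -> -9 0
*      -> 0
0      -> 0 0
0      -> 0 0 0
-      -> 0 0
1      -> 0 0 1
*      -> 0 0
44     -> 0 0 44
dup    -> 0 0 44 44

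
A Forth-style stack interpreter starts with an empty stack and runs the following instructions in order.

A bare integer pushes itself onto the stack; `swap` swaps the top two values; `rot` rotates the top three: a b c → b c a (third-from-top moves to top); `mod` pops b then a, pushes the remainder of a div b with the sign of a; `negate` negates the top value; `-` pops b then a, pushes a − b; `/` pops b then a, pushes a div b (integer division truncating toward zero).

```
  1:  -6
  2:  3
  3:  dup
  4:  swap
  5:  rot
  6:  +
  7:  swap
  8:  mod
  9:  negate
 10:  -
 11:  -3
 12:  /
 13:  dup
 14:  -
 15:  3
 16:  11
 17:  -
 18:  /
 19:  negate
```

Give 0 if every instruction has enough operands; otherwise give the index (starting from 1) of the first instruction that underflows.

-6      [-6]
3       [-6, 3]
dup     [-6, 3, 3]
swap    [-6, 3, 3]
rot     [3, 3, -6]
+       [3, -3]
swap    [-3, 3]
mod     [0]
negate  [0]
-  — needs 2 operands, stack has 1 → underflow

10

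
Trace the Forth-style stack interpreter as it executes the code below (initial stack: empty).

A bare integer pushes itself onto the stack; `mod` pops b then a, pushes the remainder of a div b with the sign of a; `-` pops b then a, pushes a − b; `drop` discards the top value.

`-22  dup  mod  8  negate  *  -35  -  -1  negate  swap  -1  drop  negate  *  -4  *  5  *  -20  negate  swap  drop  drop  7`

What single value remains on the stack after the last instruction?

-22     -22
dup     -22 -22
mod     0
8       0 8
negate  0 -8
*       0
-35     0 -35
-       35
-1      35 -1
negate  35 1
swap    1 35
-1      1 35 -1
drop    1 35
negate  1 -35
*       -35
-4      -35 -4
*       140
5       140 5
*       700
-20     700 -20
negate  700 20
swap    20 700
drop    20
drop    (empty)
7       7

7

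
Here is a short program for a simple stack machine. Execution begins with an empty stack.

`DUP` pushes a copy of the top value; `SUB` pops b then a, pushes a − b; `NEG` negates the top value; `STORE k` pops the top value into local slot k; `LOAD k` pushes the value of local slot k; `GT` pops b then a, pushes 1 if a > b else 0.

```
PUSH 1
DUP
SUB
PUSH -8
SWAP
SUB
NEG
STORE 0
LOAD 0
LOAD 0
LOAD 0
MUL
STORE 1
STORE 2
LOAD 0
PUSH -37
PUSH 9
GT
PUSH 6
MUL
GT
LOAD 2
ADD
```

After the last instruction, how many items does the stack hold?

1

PUSH 1   -> 1
DUP      -> 1 1
SUB      -> 0
PUSH -8  -> 0 -8
SWAP     -> -8 0
SUB      -> -8
NEG      -> 8
STORE 0  -> (empty)
LOAD 0   -> 8
LOAD 0   -> 8 8
LOAD 0   -> 8 8 8
MUL      -> 8 64
STORE 1  -> 8
STORE 2  -> (empty)
LOAD 0   -> 8
PUSH -37 -> 8 -37
PUSH 9   -> 8 -37 9
GT       -> 8 0
PUSH 6   -> 8 0 6
MUL      -> 8 0
GT       -> 1
LOAD 2   -> 1 8
ADD      -> 9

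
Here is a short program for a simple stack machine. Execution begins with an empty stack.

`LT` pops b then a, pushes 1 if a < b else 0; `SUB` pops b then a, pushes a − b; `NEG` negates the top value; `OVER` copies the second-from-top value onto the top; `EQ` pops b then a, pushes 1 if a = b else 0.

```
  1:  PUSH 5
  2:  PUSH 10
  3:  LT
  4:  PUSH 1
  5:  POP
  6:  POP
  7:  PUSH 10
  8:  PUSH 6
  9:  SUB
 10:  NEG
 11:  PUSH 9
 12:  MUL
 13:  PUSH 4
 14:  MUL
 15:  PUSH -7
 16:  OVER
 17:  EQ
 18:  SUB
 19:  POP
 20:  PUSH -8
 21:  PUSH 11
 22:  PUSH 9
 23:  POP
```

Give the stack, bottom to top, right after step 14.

[-144]

PUSH 5  : [5]
PUSH 10 : [5, 10]
LT      : [1]
PUSH 1  : [1, 1]
POP     : [1]
POP     : []
PUSH 10 : [10]
PUSH 6  : [10, 6]
SUB     : [4]
NEG     : [-4]
PUSH 9  : [-4, 9]
MUL     : [-36]
PUSH 4  : [-36, 4]
MUL     : [-144]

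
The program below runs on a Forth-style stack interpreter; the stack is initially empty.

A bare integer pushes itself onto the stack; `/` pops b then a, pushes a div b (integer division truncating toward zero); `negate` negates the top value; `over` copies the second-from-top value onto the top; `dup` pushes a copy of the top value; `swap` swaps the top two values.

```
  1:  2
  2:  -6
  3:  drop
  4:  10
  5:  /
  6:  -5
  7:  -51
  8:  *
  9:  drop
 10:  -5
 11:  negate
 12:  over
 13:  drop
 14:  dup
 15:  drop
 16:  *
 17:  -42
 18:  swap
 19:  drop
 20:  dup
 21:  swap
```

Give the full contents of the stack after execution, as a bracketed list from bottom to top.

2       2
-6      2 -6
drop    2
10      2 10
/       0
-5      0 -5
-51     0 -5 -51
*       0 255
drop    0
-5      0 -5
negate  0 5
over    0 5 0
drop    0 5
dup     0 5 5
drop    0 5
*       0
-42     0 -42
swap    -42 0
drop    -42
dup     -42 -42
swap    -42 -42

[-42, -42]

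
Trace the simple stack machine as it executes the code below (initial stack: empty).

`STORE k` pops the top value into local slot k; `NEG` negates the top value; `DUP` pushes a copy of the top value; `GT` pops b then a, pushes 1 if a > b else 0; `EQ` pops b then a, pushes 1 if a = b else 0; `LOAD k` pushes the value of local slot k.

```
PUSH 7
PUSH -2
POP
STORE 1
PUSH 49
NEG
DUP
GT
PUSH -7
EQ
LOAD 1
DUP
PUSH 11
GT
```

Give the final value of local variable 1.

7

PUSH 7  → [7]
PUSH -2 → [7, -2]
POP     → [7]
STORE 1 → []
PUSH 49 → [49]
NEG     → [-49]
DUP     → [-49, -49]
GT      → [0]
PUSH -7 → [0, -7]
EQ      → [0]
LOAD 1  → [0, 7]
DUP     → [0, 7, 7]
PUSH 11 → [0, 7, 7, 11]
GT      → [0, 7, 0]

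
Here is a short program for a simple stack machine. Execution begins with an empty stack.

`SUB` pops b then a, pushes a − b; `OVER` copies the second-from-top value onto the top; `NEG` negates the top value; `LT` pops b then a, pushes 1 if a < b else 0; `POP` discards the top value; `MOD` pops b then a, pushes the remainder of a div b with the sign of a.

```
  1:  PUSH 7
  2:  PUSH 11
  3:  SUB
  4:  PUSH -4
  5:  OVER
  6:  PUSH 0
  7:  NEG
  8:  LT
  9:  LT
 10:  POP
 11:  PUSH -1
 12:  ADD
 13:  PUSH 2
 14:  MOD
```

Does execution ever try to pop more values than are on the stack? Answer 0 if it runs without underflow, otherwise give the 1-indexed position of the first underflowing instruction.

PUSH 7  → [7]
PUSH 11 → [7, 11]
SUB     → [-4]
PUSH -4 → [-4, -4]
OVER    → [-4, -4, -4]
PUSH 0  → [-4, -4, -4, 0]
NEG     → [-4, -4, -4, 0]
LT      → [-4, -4, 1]
LT      → [-4, 1]
POP     → [-4]
PUSH -1 → [-4, -1]
ADD     → [-5]
PUSH 2  → [-5, 2]
MOD     → [-1]

0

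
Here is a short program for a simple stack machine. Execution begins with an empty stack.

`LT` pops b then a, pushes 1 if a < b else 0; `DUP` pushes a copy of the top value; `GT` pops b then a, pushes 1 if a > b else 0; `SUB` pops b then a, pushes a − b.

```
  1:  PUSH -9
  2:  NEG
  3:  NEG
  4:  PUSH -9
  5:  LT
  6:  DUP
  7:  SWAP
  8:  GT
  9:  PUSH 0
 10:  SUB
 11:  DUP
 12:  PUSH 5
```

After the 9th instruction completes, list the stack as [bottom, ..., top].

PUSH -9 -> -9
NEG     -> 9
NEG     -> -9
PUSH -9 -> -9 -9
LT      -> 0
DUP     -> 0 0
SWAP    -> 0 0
GT      -> 0
PUSH 0  -> 0 0

[0, 0]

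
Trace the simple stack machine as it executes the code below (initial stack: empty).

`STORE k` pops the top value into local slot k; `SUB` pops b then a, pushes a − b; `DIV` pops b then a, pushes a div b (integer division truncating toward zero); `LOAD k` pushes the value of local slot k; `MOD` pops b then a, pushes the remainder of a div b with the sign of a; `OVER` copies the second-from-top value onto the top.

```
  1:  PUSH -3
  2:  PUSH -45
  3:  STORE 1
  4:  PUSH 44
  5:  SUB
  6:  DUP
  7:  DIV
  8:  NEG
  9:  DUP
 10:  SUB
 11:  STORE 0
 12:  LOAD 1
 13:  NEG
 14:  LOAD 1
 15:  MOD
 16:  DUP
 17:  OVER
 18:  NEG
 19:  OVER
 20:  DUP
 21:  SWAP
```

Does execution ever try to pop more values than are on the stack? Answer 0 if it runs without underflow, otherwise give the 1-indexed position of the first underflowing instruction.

0

PUSH -3   [-3]
PUSH -45  [-3, -45]
STORE 1   [-3]
PUSH 44   [-3, 44]
SUB       [-47]
DUP       [-47, -47]
DIV       [1]
NEG       [-1]
DUP       [-1, -1]
SUB       [0]
STORE 0   []
LOAD 1    [-45]
NEG       [45]
LOAD 1    [45, -45]
MOD       [0]
DUP       [0, 0]
OVER      [0, 0, 0]
NEG       [0, 0, 0]
OVER      [0, 0, 0, 0]
DUP       [0, 0, 0, 0, 0]
SWAP      [0, 0, 0, 0, 0]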